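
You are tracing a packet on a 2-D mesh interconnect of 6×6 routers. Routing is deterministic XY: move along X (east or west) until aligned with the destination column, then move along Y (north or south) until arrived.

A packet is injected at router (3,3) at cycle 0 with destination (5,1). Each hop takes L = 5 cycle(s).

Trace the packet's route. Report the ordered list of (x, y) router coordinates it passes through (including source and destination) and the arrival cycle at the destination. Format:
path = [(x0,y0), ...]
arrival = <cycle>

[0] x=3 y=3 t=0
[1] x=4 y=3 t=5 →E
[2] x=5 y=3 t=10 →E
[3] x=5 y=2 t=15 →S
[4] x=5 y=1 t=20 →S

path = [(3,3), (4,3), (5,3), (5,2), (5,1)]
arrival = 20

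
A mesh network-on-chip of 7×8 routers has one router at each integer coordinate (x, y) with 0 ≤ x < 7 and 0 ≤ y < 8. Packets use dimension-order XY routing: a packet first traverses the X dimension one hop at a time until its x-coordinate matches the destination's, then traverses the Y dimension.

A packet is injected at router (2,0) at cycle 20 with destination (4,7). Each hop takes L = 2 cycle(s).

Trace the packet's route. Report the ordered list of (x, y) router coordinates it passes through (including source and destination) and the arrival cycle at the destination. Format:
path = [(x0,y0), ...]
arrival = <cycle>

path = [(2,0), (3,0), (4,0), (4,1), (4,2), (4,3), (4,4), (4,5), (4,6), (4,7)]
arrival = 38

t=20: at (2,0)
t=22: at (3,0) after E
t=24: at (4,0) after E
t=26: at (4,1) after N
t=28: at (4,2) after N
t=30: at (4,3) after N
t=32: at (4,4) after N
t=34: at (4,5) after N
t=36: at (4,6) after N
t=38: at (4,7) after N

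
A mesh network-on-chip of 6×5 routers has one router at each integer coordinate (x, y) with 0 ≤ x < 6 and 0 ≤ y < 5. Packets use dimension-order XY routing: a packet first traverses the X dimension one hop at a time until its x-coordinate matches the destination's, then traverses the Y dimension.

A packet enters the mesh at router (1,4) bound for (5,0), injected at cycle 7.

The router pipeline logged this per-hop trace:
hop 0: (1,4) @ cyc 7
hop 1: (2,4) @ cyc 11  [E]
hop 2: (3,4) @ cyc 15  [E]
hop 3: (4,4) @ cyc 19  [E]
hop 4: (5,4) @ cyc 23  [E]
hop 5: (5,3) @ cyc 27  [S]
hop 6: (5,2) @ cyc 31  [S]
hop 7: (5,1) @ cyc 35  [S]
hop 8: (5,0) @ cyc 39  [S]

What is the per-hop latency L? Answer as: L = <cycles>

cyc[1] − cyc[0] = 11 − 7 = 4.
That increment is L by definition: L = 4.

L = 4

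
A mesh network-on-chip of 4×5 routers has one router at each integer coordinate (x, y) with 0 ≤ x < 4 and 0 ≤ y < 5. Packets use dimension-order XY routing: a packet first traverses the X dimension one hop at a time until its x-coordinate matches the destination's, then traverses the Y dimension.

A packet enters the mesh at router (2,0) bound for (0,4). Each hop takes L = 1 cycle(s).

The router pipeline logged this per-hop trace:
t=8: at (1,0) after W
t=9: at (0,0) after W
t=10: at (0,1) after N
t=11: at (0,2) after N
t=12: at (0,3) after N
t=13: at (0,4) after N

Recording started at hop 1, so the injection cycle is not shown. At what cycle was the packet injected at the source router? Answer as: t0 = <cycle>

t0 = 7

cyc[1] = 8 and cyc[k] = t0 + k·L for every k.
Subtract one hop: t0 = 8 − 1 = 7.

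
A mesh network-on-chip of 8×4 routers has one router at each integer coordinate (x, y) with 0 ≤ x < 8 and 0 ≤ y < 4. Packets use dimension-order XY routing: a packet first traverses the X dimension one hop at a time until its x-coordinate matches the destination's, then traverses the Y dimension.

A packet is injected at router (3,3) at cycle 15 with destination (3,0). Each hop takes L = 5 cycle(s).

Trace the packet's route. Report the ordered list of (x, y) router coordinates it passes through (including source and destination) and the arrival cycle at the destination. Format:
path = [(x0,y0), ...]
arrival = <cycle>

hop 0: (3,3) @ cyc 15
hop 1: (3,2) @ cyc 20  [S]
hop 2: (3,1) @ cyc 25  [S]
hop 3: (3,0) @ cyc 30  [S]

path = [(3,3), (3,2), (3,1), (3,0)]
arrival = 30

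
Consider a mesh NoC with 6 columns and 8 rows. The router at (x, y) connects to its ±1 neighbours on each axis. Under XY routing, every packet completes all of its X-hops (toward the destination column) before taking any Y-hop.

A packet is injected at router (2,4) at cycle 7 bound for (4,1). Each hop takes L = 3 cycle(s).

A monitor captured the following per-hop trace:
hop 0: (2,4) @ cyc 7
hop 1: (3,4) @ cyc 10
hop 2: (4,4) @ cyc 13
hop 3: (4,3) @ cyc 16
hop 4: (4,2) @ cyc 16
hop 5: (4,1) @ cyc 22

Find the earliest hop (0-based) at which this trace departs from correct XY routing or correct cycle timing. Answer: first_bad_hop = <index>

hop 1: step (+1,+0), +3 cyc — ok
hop 2: step (+1,+0), +3 cyc — ok
hop 3: step (+0,-1), +3 cyc — ok
hop 4: step (+0,-1), +0 cyc — BAD: Δcyc=0≠L

first_bad_hop = 4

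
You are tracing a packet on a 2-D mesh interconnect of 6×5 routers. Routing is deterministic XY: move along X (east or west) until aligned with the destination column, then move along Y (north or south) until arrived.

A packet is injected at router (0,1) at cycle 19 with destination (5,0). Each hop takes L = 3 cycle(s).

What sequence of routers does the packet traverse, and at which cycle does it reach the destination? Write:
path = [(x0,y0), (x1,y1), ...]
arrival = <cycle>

path = [(0,1), (1,1), (2,1), (3,1), (4,1), (5,1), (5,0)]
arrival = 37

src (0,1)  cyc=19
E→(1,1)  cyc=22
E→(2,1)  cyc=25
E→(3,1)  cyc=28
E→(4,1)  cyc=31
E→(5,1)  cyc=34
S→(5,0)  cyc=37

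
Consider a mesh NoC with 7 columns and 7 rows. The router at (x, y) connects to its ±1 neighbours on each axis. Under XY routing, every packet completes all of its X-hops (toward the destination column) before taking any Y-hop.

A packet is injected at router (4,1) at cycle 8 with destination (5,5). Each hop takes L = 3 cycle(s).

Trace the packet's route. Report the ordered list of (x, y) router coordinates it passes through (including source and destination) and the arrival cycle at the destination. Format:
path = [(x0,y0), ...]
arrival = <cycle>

hop 0: (4,1) @ cyc 8
hop 1: (5,1) @ cyc 11  [E]
hop 2: (5,2) @ cyc 14  [N]
hop 3: (5,3) @ cyc 17  [N]
hop 4: (5,4) @ cyc 20  [N]
hop 5: (5,5) @ cyc 23  [N]

path = [(4,1), (5,1), (5,2), (5,3), (5,4), (5,5)]
arrival = 23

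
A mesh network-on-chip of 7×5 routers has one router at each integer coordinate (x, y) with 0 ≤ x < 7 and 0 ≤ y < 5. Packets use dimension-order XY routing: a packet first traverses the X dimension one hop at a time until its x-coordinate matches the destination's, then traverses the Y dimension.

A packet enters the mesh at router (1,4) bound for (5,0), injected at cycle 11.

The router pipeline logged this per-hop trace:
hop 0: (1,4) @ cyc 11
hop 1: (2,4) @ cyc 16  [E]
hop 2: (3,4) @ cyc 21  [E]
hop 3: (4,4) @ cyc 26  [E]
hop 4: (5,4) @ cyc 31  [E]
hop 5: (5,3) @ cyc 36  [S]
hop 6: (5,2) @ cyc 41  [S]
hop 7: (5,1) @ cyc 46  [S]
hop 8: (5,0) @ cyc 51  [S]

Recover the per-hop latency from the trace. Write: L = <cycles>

Δcyc across hop 0→1: 16 − 11 = 5.
That increment is L by definition: L = 5.

L = 5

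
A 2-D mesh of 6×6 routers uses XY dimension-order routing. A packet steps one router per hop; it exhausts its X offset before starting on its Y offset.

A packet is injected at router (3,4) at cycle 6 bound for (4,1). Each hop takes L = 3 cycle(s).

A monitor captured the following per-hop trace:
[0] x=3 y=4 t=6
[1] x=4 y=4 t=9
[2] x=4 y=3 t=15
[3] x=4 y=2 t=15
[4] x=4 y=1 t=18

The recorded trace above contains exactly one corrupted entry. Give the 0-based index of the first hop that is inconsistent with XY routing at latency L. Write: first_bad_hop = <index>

first_bad_hop = 2

hop 1: step (+1,+0), +3 cyc — ok
hop 2: step (+0,-1), +6 cyc — BAD: Δcyc=6≠L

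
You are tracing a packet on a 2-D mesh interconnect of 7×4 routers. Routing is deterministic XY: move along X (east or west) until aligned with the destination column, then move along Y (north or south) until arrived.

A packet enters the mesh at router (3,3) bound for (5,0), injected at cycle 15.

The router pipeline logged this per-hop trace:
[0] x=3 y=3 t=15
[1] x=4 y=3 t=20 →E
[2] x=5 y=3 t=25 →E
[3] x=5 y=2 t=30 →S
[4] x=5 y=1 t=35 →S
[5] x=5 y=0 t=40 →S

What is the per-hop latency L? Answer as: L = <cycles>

L = 5

cyc[1] − cyc[0] = 20 − 15 = 5.
That increment is L by definition: L = 5.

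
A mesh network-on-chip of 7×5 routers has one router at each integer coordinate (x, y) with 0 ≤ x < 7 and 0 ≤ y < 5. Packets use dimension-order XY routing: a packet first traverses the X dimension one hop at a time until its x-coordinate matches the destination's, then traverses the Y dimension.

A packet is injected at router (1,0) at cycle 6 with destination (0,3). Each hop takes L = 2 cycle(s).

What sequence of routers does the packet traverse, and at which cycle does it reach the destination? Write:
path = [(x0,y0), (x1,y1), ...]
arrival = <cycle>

hop 0: (1,0) @ cyc 6
hop 1: (0,0) @ cyc 8  [W]
hop 2: (0,1) @ cyc 10  [N]
hop 3: (0,2) @ cyc 12  [N]
hop 4: (0,3) @ cyc 14  [N]

path = [(1,0), (0,0), (0,1), (0,2), (0,3)]
arrival = 14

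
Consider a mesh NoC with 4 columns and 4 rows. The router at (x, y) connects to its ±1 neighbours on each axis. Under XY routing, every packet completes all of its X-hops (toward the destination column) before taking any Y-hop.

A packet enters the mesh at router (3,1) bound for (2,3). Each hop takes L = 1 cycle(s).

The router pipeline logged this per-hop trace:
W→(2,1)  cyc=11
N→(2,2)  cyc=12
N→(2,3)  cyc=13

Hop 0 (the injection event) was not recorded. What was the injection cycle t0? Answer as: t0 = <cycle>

The first recorded entry is hop 1 at cycle 11.
Therefore t0 = 11 − L = 10.

t0 = 10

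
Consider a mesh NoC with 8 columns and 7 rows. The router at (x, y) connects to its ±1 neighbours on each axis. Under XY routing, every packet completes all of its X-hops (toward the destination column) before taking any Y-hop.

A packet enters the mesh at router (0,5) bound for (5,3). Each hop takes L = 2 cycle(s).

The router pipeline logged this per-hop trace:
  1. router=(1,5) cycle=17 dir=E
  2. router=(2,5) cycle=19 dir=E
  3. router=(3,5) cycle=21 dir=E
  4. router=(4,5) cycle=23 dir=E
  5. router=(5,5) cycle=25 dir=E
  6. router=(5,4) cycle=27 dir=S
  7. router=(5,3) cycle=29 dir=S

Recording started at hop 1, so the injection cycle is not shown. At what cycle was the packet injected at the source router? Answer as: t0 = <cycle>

At hop 1 the cycle is 17; in general cyc_k = t0 + kL.
Therefore t0 = 17 − L = 15.

t0 = 15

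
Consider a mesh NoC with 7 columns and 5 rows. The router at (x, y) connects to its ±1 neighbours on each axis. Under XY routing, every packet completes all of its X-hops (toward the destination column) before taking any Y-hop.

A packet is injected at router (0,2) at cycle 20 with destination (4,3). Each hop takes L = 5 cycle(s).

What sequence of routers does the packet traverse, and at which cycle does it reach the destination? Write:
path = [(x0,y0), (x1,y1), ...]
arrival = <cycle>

#0 — 0,2 | c20
#1 — 1,2 | c25 | E
#2 — 2,2 | c30 | E
#3 — 3,2 | c35 | E
#4 — 4,2 | c40 | E
#5 — 4,3 | c45 | N

path = [(0,2), (1,2), (2,2), (3,2), (4,2), (4,3)]
arrival = 45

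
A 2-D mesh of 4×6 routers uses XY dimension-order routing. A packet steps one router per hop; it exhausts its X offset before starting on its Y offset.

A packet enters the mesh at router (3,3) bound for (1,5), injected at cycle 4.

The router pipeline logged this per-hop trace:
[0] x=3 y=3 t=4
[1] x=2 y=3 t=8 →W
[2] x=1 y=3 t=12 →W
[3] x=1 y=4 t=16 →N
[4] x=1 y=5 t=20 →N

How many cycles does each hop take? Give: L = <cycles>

L = 4

Δcyc across hop 0→1: 8 − 4 = 4.
One hop costs L cycles, so L = 4.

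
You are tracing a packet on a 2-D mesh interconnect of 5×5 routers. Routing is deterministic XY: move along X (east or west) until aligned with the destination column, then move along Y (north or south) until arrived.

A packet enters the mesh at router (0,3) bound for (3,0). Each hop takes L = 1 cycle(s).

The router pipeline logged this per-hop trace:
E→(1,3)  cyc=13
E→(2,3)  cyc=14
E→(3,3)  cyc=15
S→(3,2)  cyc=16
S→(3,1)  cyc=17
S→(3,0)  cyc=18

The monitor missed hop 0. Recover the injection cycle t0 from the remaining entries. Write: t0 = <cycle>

t0 = 12

At hop 1 the cycle is 13; in general cyc_k = t0 + kL.
So t0 = 13 − 1·1 = 12.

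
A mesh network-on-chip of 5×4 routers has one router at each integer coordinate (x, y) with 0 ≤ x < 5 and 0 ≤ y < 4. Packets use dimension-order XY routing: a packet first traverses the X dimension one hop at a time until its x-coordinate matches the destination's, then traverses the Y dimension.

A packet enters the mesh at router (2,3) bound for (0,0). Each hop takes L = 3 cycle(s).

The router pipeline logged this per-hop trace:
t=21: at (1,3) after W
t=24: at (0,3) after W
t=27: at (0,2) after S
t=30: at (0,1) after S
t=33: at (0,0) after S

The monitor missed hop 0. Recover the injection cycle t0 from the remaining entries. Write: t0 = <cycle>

At hop 1 the cycle is 21; in general cyc_k = t0 + kL.
t0 = cyc[1] − L = 21 − 3 = 18.

t0 = 18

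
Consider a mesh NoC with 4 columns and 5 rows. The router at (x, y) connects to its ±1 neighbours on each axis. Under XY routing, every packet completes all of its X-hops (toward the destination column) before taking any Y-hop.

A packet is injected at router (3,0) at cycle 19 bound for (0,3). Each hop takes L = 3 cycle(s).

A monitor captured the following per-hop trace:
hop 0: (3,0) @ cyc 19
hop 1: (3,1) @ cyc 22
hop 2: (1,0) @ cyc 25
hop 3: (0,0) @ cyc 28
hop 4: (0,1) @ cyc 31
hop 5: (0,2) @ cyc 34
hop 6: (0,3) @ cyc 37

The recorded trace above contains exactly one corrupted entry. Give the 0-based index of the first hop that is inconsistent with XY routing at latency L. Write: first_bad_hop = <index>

first_bad_hop = 1

  1: Δx=+0 Δy=+1 Δt=3 [BAD: Y-move but x=3≠0]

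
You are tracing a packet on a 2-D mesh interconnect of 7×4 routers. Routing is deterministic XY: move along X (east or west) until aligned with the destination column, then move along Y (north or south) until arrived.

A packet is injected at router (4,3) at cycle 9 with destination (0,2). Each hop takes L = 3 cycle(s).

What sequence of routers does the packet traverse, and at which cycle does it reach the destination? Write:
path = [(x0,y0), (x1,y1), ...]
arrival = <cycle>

path = [(4,3), (3,3), (2,3), (1,3), (0,3), (0,2)]
arrival = 24

  0. router=(4,3) cycle=9 (inject)
  1. router=(3,3) cycle=12 dir=W
  2. router=(2,3) cycle=15 dir=W
  3. router=(1,3) cycle=18 dir=W
  4. router=(0,3) cycle=21 dir=W
  5. router=(0,2) cycle=24 dir=S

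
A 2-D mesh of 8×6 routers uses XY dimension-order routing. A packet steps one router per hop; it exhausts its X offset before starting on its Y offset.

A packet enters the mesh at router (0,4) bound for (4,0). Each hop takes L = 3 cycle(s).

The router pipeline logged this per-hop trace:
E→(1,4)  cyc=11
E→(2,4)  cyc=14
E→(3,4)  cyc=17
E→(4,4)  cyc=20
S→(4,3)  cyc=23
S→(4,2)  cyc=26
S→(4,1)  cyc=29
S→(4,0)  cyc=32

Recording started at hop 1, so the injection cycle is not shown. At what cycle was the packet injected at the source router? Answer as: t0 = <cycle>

Hop 1 reached at cycle 11; hop k is at t0 + k·L.
Therefore t0 = 11 − L = 8.

t0 = 8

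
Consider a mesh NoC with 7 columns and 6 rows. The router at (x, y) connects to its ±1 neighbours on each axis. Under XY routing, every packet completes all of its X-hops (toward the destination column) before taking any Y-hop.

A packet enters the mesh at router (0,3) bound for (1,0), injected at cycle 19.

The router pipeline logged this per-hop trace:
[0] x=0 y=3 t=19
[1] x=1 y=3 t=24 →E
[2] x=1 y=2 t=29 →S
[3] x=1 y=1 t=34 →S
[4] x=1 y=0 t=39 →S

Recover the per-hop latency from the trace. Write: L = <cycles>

L = 5

cyc[1] − cyc[0] = 24 − 19 = 5.
That increment is L by definition: L = 5.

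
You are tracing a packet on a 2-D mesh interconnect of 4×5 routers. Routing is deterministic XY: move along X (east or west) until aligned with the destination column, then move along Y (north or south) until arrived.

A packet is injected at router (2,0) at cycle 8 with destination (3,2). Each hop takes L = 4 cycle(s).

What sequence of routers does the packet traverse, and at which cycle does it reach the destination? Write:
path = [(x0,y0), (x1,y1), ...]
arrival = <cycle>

  0. router=(2,0) cycle=8 (inject)
  1. router=(3,0) cycle=12 dir=E
  2. router=(3,1) cycle=16 dir=N
  3. router=(3,2) cycle=20 dir=N

path = [(2,0), (3,0), (3,1), (3,2)]
arrival = 20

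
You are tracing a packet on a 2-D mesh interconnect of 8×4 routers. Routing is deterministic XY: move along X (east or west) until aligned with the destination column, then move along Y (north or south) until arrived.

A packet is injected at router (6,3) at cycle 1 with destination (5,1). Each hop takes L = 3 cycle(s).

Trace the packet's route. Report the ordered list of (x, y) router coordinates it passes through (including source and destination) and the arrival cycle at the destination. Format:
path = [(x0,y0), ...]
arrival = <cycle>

t=1: at (6,3)
t=4: at (5,3) after W
t=7: at (5,2) after S
t=10: at (5,1) after S

path = [(6,3), (5,3), (5,2), (5,1)]
arrival = 10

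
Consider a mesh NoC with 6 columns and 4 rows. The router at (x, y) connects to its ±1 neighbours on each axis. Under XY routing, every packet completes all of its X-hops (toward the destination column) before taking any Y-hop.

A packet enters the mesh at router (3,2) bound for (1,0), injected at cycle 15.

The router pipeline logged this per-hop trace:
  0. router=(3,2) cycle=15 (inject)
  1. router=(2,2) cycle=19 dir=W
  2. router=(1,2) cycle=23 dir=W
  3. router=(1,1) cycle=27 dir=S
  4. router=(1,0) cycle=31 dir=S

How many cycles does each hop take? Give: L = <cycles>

From hop 0 (15) to hop 1 (19): +4 cycles.
One hop costs L cycles, so L = 4.

L = 4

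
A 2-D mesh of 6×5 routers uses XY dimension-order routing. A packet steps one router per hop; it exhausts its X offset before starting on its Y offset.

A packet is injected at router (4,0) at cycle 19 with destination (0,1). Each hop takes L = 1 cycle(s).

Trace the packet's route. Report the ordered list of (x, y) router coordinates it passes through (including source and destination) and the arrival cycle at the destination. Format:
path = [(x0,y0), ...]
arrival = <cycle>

[0] x=4 y=0 t=19
[1] x=3 y=0 t=20 →W
[2] x=2 y=0 t=21 →W
[3] x=1 y=0 t=22 →W
[4] x=0 y=0 t=23 →W
[5] x=0 y=1 t=24 →N

path = [(4,0), (3,0), (2,0), (1,0), (0,0), (0,1)]
arrival = 24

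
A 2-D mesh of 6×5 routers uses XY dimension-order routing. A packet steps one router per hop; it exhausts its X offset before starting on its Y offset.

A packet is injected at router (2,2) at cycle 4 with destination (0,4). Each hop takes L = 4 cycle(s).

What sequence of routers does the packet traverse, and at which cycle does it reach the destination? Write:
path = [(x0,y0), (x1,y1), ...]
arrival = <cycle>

path = [(2,2), (1,2), (0,2), (0,3), (0,4)]
arrival = 20

t=4: at (2,2)
t=8: at (1,2) after W
t=12: at (0,2) after W
t=16: at (0,3) after N
t=20: at (0,4) after N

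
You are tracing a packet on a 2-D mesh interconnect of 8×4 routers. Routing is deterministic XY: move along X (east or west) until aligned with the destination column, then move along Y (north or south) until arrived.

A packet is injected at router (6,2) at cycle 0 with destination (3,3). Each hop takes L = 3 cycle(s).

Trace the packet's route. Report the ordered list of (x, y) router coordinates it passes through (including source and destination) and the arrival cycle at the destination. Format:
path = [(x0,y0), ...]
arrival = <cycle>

#0 — 6,2 | c0
#1 — 5,2 | c3 | W
#2 — 4,2 | c6 | W
#3 — 3,2 | c9 | W
#4 — 3,3 | c12 | N

path = [(6,2), (5,2), (4,2), (3,2), (3,3)]
arrival = 12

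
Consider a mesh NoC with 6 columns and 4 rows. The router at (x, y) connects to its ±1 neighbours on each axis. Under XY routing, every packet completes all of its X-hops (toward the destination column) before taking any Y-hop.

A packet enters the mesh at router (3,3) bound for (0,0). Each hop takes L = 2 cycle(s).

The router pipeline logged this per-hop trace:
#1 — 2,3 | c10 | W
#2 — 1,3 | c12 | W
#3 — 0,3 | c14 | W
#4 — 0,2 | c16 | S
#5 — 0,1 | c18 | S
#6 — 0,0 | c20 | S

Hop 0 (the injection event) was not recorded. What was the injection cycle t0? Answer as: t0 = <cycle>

t0 = 8

cyc[1] = 10 and cyc[k] = t0 + k·L for every k.
Therefore t0 = 10 − L = 8.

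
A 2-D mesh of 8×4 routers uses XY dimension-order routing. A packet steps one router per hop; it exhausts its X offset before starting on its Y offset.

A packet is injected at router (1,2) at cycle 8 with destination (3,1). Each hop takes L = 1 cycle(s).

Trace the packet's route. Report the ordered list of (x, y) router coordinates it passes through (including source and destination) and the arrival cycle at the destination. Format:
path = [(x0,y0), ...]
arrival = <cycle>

path = [(1,2), (2,2), (3,2), (3,1)]
arrival = 11

[0] x=1 y=2 t=8
[1] x=2 y=2 t=9 →E
[2] x=3 y=2 t=10 →E
[3] x=3 y=1 t=11 →S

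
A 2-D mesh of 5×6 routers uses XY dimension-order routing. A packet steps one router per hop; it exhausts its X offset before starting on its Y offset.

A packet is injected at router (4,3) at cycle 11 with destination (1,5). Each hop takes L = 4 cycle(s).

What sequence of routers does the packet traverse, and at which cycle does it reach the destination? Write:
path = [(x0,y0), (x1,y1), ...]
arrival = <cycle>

[0] x=4 y=3 t=11
[1] x=3 y=3 t=15 →W
[2] x=2 y=3 t=19 →W
[3] x=1 y=3 t=23 →W
[4] x=1 y=4 t=27 →N
[5] x=1 y=5 t=31 →N

path = [(4,3), (3,3), (2,3), (1,3), (1,4), (1,5)]
arrival = 31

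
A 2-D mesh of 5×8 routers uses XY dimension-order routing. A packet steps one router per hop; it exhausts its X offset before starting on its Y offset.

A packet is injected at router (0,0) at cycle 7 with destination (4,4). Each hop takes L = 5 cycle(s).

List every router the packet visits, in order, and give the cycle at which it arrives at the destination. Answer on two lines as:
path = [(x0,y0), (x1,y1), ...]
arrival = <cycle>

  0. router=(0,0) cycle=7 (inject)
  1. router=(1,0) cycle=12 dir=E
  2. router=(2,0) cycle=17 dir=E
  3. router=(3,0) cycle=22 dir=E
  4. router=(4,0) cycle=27 dir=E
  5. router=(4,1) cycle=32 dir=N
  6. router=(4,2) cycle=37 dir=N
  7. router=(4,3) cycle=42 dir=N
  8. router=(4,4) cycle=47 dir=N

path = [(0,0), (1,0), (2,0), (3,0), (4,0), (4,1), (4,2), (4,3), (4,4)]
arrival = 47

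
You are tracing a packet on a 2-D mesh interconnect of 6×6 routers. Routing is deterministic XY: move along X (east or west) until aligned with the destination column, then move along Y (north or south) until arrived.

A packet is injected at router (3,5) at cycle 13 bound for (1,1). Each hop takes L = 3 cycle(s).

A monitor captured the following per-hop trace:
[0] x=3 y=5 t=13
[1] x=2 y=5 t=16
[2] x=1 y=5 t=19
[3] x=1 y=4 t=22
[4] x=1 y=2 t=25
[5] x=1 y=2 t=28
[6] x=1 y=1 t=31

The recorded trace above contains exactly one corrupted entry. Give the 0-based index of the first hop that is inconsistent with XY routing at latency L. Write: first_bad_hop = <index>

first_bad_hop = 4

hop 1: step (-1,+0), +3 cyc — ok
hop 2: step (-1,+0), +3 cyc — ok
hop 3: step (+0,-1), +3 cyc — ok
hop 4: step (+0,-2), +3 cyc — BAD: non-unit step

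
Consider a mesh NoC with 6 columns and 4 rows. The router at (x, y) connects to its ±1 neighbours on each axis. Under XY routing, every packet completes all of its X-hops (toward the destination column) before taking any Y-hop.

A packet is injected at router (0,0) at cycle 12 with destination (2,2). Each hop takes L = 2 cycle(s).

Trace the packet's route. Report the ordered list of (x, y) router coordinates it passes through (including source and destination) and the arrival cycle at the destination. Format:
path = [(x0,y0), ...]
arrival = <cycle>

path = [(0,0), (1,0), (2,0), (2,1), (2,2)]
arrival = 20

[0] x=0 y=0 t=12
[1] x=1 y=0 t=14 →E
[2] x=2 y=0 t=16 →E
[3] x=2 y=1 t=18 →N
[4] x=2 y=2 t=20 →N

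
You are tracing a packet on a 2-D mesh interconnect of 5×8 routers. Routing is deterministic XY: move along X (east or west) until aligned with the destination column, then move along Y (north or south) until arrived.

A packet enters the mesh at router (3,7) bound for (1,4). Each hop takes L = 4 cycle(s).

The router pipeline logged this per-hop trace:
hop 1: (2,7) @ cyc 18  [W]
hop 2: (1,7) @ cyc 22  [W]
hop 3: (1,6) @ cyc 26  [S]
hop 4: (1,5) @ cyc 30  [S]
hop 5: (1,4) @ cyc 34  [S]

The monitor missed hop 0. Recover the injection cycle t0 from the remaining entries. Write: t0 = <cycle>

t0 = 14

The first recorded entry is hop 1 at cycle 18.
t0 = cyc[1] − L = 18 − 4 = 14.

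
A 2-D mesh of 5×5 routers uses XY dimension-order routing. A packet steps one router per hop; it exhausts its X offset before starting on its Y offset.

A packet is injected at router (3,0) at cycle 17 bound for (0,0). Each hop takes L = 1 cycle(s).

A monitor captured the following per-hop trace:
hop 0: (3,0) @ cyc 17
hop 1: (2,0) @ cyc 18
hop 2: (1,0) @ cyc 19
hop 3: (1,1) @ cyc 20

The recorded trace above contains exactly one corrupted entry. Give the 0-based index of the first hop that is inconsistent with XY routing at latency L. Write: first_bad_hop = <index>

[1] (-1,+0) / 1c ⇒ ok
[2] (-1,+0) / 1c ⇒ ok
[3] (+0,+1) / 1c ⇒ BAD: Y-move but x=1≠0

first_bad_hop = 3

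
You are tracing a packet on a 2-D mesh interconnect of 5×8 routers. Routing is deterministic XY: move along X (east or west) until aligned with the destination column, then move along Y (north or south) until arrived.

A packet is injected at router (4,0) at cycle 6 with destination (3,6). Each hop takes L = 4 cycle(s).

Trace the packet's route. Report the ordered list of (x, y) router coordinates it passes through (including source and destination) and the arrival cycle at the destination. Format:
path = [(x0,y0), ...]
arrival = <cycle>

path = [(4,0), (3,0), (3,1), (3,2), (3,3), (3,4), (3,5), (3,6)]
arrival = 34

[0] x=4 y=0 t=6
[1] x=3 y=0 t=10 →W
[2] x=3 y=1 t=14 →N
[3] x=3 y=2 t=18 →N
[4] x=3 y=3 t=22 →N
[5] x=3 y=4 t=26 →N
[6] x=3 y=5 t=30 →N
[7] x=3 y=6 t=34 →N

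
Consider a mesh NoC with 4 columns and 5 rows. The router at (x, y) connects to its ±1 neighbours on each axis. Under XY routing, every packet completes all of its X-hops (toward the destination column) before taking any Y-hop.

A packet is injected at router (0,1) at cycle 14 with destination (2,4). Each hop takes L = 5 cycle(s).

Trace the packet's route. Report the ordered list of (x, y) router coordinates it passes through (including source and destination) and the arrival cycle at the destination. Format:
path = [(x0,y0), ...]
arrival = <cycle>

path = [(0,1), (1,1), (2,1), (2,2), (2,3), (2,4)]
arrival = 39

hop 0: (0,1) @ cyc 14
hop 1: (1,1) @ cyc 19  [E]
hop 2: (2,1) @ cyc 24  [E]
hop 3: (2,2) @ cyc 29  [N]
hop 4: (2,3) @ cyc 34  [N]
hop 5: (2,4) @ cyc 39  [N]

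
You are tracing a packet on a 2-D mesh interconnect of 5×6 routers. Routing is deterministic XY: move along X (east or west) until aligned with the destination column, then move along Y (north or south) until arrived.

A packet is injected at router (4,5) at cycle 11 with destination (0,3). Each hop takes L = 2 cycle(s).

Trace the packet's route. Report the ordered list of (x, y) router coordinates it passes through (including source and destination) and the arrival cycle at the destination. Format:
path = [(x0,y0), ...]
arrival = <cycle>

path = [(4,5), (3,5), (2,5), (1,5), (0,5), (0,4), (0,3)]
arrival = 23

t=11: at (4,5)
t=13: at (3,5) after W
t=15: at (2,5) after W
t=17: at (1,5) after W
t=19: at (0,5) after W
t=21: at (0,4) after S
t=23: at (0,3) after S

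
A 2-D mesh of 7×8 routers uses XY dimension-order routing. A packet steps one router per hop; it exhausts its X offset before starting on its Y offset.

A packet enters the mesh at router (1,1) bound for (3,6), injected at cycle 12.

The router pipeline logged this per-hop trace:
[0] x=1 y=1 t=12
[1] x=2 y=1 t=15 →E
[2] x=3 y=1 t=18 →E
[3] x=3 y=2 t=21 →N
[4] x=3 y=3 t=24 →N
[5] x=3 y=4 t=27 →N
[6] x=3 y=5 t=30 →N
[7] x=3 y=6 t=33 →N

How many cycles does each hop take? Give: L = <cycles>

Δcyc across hop 0→1: 15 − 12 = 3.
Each hop adds L, hence L = 3.

L = 3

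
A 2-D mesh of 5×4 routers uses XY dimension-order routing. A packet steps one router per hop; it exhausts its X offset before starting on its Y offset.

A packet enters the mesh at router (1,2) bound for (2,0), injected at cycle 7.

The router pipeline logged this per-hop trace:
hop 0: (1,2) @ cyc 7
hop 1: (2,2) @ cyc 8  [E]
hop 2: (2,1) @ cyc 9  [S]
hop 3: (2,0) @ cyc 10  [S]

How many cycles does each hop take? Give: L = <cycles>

L = 1

Between hops 0 and 1 the cycle counter advances 8 − 7 = 1.
One hop costs L cycles, so L = 1.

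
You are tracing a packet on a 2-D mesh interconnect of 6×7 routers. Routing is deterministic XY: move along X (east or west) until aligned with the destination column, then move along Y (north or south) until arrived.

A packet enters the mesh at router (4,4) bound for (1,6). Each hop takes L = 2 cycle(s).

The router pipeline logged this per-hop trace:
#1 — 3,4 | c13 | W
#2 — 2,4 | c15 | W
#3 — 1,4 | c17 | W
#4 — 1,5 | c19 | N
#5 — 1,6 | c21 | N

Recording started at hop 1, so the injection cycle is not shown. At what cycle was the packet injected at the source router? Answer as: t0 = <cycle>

t0 = 11

The first recorded entry is hop 1 at cycle 13.
t0 = cyc[1] − L = 13 − 2 = 11.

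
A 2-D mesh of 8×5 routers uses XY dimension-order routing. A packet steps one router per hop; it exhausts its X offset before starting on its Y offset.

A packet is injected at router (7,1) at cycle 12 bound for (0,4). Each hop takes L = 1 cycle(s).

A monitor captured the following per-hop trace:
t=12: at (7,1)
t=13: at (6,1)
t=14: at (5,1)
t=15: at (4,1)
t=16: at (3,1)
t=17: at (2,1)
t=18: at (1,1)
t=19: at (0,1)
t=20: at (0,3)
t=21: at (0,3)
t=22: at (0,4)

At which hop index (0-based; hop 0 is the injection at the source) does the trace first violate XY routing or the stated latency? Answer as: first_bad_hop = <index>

first_bad_hop = 8

[1] (-1,+0) / 1c ⇒ ok
[2] (-1,+0) / 1c ⇒ ok
[3] (-1,+0) / 1c ⇒ ok
[4] (-1,+0) / 1c ⇒ ok
[5] (-1,+0) / 1c ⇒ ok
[6] (-1,+0) / 1c ⇒ ok
[7] (-1,+0) / 1c ⇒ ok
[8] (+0,+2) / 1c ⇒ BAD: non-unit step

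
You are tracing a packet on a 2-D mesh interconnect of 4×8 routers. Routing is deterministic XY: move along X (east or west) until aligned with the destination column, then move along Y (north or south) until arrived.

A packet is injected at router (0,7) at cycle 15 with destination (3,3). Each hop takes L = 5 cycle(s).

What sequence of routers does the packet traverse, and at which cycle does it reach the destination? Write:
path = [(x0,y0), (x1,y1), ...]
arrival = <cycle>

path = [(0,7), (1,7), (2,7), (3,7), (3,6), (3,5), (3,4), (3,3)]
arrival = 50

  0. router=(0,7) cycle=15 (inject)
  1. router=(1,7) cycle=20 dir=E
  2. router=(2,7) cycle=25 dir=E
  3. router=(3,7) cycle=30 dir=E
  4. router=(3,6) cycle=35 dir=S
  5. router=(3,5) cycle=40 dir=S
  6. router=(3,4) cycle=45 dir=S
  7. router=(3,3) cycle=50 dir=S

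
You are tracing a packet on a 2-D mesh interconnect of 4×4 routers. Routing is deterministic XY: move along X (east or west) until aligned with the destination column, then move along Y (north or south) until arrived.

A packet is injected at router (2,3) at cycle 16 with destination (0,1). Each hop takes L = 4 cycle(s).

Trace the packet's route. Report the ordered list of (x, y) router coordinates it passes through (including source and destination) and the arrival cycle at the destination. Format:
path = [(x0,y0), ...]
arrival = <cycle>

path = [(2,3), (1,3), (0,3), (0,2), (0,1)]
arrival = 32

[0] x=2 y=3 t=16
[1] x=1 y=3 t=20 →W
[2] x=0 y=3 t=24 →W
[3] x=0 y=2 t=28 →S
[4] x=0 y=1 t=32 →S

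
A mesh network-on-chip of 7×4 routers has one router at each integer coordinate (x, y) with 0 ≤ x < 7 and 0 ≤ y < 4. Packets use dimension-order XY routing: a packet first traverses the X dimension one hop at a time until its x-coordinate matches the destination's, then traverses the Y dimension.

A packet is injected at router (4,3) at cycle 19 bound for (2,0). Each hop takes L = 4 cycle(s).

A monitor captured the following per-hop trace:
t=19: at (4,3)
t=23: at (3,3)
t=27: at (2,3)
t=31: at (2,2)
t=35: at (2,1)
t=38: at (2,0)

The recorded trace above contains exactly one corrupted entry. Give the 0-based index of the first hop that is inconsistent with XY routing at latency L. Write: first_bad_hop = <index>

[1] (-1,+0) / 4c ⇒ ok
[2] (-1,+0) / 4c ⇒ ok
[3] (+0,-1) / 4c ⇒ ok
[4] (+0,-1) / 4c ⇒ ok
[5] (+0,-1) / 3c ⇒ BAD: Δcyc=3≠L

first_bad_hop = 5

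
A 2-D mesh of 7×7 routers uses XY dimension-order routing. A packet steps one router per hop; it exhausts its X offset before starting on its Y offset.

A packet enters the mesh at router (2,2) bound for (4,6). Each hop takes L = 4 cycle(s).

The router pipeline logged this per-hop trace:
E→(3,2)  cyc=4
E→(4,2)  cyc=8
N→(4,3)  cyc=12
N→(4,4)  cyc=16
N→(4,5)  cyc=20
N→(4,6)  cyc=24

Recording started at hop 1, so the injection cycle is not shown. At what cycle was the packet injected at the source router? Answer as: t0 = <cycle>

t0 = 0

The first recorded entry is hop 1 at cycle 4.
Subtract one hop: t0 = 4 − 4 = 0.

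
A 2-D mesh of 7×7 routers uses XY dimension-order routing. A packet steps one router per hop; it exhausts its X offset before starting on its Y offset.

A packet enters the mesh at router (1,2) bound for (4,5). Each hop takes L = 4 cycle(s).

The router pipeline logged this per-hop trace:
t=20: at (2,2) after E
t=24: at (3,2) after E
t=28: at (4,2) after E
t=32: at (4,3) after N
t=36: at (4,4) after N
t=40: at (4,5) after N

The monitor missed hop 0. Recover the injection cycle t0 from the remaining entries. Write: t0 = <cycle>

t0 = 16

cyc[1] = 20 and cyc[k] = t0 + k·L for every k.
Therefore t0 = 20 − L = 16.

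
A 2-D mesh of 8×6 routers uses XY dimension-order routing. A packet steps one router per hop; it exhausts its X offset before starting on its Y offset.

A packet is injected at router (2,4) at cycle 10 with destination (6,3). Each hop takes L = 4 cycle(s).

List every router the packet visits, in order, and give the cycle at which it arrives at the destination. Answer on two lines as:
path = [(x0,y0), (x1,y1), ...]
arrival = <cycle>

path = [(2,4), (3,4), (4,4), (5,4), (6,4), (6,3)]
arrival = 30

#0 — 2,4 | c10
#1 — 3,4 | c14 | E
#2 — 4,4 | c18 | E
#3 — 5,4 | c22 | E
#4 — 6,4 | c26 | E
#5 — 6,3 | c30 | S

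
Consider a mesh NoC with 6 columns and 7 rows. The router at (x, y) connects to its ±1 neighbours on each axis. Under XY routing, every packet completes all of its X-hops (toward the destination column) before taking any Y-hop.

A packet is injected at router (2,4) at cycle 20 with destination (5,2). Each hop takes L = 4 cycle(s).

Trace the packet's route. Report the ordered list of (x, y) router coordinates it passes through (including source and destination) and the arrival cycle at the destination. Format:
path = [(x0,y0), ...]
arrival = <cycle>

path = [(2,4), (3,4), (4,4), (5,4), (5,3), (5,2)]
arrival = 40

src (2,4)  cyc=20
E→(3,4)  cyc=24
E→(4,4)  cyc=28
E→(5,4)  cyc=32
S→(5,3)  cyc=36
S→(5,2)  cyc=40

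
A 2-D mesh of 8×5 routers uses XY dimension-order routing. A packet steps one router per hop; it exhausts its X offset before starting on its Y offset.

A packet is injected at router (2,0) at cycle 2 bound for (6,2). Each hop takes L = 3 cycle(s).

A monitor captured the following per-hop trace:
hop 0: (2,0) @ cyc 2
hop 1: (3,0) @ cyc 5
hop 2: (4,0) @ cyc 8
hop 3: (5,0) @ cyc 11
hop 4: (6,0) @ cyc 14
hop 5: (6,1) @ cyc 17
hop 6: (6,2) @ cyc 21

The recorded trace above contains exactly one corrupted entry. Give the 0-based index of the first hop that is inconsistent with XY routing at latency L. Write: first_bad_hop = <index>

hop 1: step (+1,+0), +3 cyc — ok
hop 2: step (+1,+0), +3 cyc — ok
hop 3: step (+1,+0), +3 cyc — ok
hop 4: step (+1,+0), +3 cyc — ok
hop 5: step (+0,+1), +3 cyc — ok
hop 6: step (+0,+1), +4 cyc — BAD: Δcyc=4≠L

first_bad_hop = 6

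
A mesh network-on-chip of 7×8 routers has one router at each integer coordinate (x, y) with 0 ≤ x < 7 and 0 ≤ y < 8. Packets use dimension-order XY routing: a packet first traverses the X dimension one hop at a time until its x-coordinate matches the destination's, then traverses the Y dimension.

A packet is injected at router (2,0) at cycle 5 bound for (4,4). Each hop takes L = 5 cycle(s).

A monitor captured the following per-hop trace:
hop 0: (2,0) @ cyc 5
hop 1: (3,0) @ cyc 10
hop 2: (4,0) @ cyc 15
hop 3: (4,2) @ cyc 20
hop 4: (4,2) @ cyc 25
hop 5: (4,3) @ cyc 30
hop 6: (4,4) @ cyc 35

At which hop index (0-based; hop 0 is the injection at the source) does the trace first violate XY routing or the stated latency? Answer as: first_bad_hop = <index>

first_bad_hop = 3

hop 1: step (+1,+0), +5 cyc — ok
hop 2: step (+1,+0), +5 cyc — ok
hop 3: step (+0,+2), +5 cyc — BAD: non-unit step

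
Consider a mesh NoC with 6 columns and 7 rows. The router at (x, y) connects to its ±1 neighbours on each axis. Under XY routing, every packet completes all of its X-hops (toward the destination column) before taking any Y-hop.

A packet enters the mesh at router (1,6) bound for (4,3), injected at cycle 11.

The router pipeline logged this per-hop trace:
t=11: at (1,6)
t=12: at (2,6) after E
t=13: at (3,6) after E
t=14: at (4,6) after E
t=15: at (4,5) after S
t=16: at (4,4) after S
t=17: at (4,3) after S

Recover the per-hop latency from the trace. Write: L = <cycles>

From hop 0 (11) to hop 1 (12): +1 cycles.
Each hop adds L, hence L = 1.

L = 1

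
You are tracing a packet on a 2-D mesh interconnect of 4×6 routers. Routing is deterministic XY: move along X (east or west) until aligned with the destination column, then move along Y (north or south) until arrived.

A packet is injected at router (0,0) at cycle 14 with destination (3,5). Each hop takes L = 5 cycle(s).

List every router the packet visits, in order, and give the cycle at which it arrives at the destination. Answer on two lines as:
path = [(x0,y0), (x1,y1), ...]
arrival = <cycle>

src (0,0)  cyc=14
E→(1,0)  cyc=19
E→(2,0)  cyc=24
E→(3,0)  cyc=29
N→(3,1)  cyc=34
N→(3,2)  cyc=39
N→(3,3)  cyc=44
N→(3,4)  cyc=49
N→(3,5)  cyc=54

path = [(0,0), (1,0), (2,0), (3,0), (3,1), (3,2), (3,3), (3,4), (3,5)]
arrival = 54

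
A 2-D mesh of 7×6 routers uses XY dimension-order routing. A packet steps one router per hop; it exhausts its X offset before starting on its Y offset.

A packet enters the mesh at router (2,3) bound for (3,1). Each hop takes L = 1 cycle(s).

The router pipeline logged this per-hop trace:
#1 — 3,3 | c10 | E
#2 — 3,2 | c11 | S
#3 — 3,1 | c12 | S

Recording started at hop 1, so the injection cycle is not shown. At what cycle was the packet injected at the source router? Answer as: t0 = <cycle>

At hop 1 the cycle is 10; in general cyc_k = t0 + kL.
t0 = cyc[1] − L = 10 − 1 = 9.

t0 = 9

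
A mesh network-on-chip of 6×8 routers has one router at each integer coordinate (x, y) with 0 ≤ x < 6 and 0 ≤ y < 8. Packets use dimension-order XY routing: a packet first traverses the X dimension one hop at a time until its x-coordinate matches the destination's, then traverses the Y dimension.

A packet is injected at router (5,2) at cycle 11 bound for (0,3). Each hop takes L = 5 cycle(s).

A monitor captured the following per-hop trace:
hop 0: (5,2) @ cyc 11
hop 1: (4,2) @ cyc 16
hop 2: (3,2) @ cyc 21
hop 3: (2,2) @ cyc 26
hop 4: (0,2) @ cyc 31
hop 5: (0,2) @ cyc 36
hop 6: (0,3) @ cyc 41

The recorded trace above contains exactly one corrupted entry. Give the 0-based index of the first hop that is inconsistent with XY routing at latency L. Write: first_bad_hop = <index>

first_bad_hop = 4

[1] (-1,+0) / 5c ⇒ ok
[2] (-1,+0) / 5c ⇒ ok
[3] (-1,+0) / 5c ⇒ ok
[4] (-2,+0) / 5c ⇒ BAD: non-unit step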